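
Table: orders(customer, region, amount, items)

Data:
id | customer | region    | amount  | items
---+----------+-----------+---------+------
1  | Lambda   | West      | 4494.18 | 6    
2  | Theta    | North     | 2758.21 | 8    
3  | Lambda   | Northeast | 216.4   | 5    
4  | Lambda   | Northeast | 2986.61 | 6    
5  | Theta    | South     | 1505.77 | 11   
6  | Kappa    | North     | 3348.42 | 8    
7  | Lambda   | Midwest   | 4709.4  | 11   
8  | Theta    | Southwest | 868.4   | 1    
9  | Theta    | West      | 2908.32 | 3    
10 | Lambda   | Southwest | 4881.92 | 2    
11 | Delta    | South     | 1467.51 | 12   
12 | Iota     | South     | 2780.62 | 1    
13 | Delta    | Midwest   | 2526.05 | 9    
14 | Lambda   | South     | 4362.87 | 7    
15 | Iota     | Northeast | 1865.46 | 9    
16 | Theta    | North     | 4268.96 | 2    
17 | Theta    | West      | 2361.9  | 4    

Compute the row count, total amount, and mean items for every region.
SELECT region,
       COUNT(*) as cnt,
       SUM(amount) as total_amount,
       AVG(items) as avg_items
FROM orders
GROUP BY region

Result:
  Midwest: 2 records, 7235.45 total amount, 10.00 avg items
  North: 3 records, 10375.59 total amount, 6.00 avg items
  Northeast: 3 records, 5068.47 total amount, 6.67 avg items
  South: 4 records, 10116.77 total amount, 7.75 avg items
  Southwest: 2 records, 5750.32 total amount, 1.50 avg items
  West: 3 records, 9764.40 total amount, 4.33 avg items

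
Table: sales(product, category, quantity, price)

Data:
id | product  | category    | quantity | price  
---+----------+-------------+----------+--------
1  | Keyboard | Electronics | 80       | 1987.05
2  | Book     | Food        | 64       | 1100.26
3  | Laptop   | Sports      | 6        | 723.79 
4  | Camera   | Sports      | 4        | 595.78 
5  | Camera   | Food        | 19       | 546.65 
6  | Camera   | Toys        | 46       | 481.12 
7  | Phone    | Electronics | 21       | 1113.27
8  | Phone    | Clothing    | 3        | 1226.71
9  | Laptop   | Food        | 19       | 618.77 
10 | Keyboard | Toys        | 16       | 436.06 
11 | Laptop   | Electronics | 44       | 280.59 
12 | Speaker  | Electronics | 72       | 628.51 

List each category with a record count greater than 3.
SELECT category, COUNT(*) as cnt
FROM sales
GROUP BY category
HAVING COUNT(*) > 3

Result:
  Electronics: 4

Note: HAVING filters groups after aggregation, WHERE filters rows before.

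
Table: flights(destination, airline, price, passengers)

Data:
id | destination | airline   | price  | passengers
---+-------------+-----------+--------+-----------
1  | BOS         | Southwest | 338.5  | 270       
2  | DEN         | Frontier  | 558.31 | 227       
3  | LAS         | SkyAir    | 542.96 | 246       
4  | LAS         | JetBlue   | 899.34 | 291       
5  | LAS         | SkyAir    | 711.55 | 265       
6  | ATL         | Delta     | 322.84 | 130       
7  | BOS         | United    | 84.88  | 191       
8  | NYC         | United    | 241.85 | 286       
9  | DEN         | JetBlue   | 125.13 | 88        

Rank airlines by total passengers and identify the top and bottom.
SELECT airline, SUM(passengers)
FROM flights
GROUP BY airline
ORDER BY SUM(passengers)

All groups:
  Delta: 130
  Frontier: 227
  Southwest: 270
  JetBlue: 379
  United: 477
  SkyAir: 511

Highest: SkyAir (511)
Lowest: Delta (130)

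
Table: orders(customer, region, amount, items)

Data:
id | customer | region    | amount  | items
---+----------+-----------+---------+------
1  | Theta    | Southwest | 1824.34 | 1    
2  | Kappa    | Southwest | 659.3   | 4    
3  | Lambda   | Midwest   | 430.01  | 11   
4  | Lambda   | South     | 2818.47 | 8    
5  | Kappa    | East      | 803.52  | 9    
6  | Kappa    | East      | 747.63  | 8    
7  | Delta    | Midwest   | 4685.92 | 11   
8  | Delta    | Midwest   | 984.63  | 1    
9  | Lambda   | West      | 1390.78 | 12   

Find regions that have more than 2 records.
SELECT region, COUNT(*) as cnt
FROM orders
GROUP BY region
HAVING COUNT(*) > 2

Result:
  Midwest: 3

Note: HAVING filters groups after aggregation, WHERE filters rows before.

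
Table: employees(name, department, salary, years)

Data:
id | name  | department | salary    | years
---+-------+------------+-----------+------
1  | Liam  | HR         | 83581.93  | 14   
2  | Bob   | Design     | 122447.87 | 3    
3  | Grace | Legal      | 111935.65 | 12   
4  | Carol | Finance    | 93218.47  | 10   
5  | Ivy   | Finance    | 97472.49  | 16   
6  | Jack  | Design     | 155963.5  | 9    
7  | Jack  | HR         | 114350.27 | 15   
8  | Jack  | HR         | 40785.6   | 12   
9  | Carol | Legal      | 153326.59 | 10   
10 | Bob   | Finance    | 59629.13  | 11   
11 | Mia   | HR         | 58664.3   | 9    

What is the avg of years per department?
SELECT department, AVG(years) as result
FROM employees
GROUP BY department

Result:
  Design: 6.00
  Finance: 12.33
  HR: 12.50
  Legal: 11.00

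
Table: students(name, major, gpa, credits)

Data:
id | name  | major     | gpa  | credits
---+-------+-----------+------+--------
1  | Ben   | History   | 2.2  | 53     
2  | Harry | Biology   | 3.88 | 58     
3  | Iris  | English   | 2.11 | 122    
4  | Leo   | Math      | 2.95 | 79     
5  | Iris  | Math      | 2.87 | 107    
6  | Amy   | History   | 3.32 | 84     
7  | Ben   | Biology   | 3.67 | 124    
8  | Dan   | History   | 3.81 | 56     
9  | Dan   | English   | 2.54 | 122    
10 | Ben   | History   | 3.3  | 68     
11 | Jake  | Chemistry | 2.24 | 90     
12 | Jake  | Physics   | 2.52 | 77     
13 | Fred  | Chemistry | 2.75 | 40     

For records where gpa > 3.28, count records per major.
SELECT major, COUNT(*)
FROM students
WHERE gpa > 3.28
GROUP BY major

Note: WHERE filters rows before grouping.

Result:
  Biology: 2
  History: 3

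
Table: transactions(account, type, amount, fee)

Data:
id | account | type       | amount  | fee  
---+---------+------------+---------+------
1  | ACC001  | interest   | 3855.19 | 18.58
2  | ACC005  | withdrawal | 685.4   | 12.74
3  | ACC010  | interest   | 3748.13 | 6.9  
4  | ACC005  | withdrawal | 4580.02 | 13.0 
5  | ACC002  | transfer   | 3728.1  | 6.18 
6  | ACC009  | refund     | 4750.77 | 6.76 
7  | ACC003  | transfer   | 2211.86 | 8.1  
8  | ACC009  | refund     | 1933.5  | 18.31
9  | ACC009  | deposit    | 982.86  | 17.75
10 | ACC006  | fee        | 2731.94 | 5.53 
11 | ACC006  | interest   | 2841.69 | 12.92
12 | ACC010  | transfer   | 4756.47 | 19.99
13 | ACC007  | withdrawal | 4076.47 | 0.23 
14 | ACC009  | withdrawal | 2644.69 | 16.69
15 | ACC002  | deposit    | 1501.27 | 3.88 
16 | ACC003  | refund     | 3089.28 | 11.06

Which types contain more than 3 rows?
SELECT type, COUNT(*) as cnt
FROM transactions
GROUP BY type
HAVING COUNT(*) > 3

Result:
  withdrawal: 4

Note: HAVING filters groups after aggregation, WHERE filters rows before.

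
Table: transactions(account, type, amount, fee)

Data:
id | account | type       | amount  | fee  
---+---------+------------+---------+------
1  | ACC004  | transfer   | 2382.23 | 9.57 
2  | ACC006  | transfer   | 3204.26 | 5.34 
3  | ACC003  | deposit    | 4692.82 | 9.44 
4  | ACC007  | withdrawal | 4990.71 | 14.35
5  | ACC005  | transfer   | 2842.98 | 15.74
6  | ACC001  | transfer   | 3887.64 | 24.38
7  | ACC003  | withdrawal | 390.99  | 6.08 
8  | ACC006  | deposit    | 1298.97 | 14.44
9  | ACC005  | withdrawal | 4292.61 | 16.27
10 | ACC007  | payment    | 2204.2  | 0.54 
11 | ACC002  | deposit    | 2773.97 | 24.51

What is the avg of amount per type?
SELECT type, AVG(amount) as result
FROM transactions
GROUP BY type

Result:
  deposit: 2921.92
  payment: 2204.20
  transfer: 3079.28
  withdrawal: 3224.77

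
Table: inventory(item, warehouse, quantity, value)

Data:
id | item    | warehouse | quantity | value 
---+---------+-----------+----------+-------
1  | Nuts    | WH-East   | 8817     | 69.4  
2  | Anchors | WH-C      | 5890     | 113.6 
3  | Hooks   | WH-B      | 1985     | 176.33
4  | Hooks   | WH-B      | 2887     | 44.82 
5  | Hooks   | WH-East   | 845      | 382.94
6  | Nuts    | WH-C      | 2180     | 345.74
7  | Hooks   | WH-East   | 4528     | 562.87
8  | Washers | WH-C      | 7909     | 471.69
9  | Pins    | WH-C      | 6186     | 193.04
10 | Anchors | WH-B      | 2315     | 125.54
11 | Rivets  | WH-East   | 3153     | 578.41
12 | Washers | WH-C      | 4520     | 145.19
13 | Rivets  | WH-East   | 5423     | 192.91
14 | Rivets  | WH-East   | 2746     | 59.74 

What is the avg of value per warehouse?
SELECT warehouse, AVG(value) as result
FROM inventory
GROUP BY warehouse

Result:
  WH-B: 115.56
  WH-C: 253.85
  WH-East: 307.71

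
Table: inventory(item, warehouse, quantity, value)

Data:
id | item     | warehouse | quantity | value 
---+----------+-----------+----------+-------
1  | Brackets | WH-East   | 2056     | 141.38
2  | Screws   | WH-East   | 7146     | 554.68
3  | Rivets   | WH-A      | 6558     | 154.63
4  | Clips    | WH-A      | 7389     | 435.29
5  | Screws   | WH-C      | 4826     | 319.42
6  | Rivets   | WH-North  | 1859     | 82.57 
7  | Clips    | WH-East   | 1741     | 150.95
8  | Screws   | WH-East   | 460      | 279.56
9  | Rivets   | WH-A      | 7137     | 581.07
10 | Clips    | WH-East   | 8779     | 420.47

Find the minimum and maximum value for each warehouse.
SELECT warehouse, MIN(value), MAX(value)
FROM inventory
GROUP BY warehouse

Result:
  WH-A: min=154.63, max=581.07
  WH-C: min=319.42, max=319.42
  WH-East: min=141.38, max=554.68
  WH-North: min=82.57, max=82.57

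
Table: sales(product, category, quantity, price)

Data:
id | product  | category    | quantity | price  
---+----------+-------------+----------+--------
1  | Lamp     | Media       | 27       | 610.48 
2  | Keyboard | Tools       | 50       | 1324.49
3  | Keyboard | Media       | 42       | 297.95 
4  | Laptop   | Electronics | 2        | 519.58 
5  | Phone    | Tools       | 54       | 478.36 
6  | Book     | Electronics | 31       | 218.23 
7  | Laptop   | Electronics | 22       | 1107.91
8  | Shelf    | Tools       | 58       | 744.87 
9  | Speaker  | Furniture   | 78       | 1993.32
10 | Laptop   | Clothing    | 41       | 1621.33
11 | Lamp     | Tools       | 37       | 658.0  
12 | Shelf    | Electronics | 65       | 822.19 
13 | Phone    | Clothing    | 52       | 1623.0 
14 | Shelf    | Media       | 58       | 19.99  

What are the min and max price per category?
SELECT category, MIN(price), MAX(price)
FROM sales
GROUP BY category

Result:
  Clothing: min=1621.33, max=1623.00
  Electronics: min=218.23, max=1107.91
  Furniture: min=1993.32, max=1993.32
  Media: min=19.99, max=610.48
  Tools: min=478.36, max=1324.49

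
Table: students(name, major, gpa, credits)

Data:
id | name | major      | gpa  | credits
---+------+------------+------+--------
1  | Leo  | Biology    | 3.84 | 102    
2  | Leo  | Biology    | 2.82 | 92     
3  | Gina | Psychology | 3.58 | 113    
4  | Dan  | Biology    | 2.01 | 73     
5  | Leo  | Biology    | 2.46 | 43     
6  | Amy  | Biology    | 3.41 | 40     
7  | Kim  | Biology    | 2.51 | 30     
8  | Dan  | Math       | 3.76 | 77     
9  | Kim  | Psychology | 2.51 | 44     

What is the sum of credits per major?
SELECT major, SUM(credits) as result
FROM students
GROUP BY major

Result:
  Biology: 380
  Math: 77
  Psychology: 157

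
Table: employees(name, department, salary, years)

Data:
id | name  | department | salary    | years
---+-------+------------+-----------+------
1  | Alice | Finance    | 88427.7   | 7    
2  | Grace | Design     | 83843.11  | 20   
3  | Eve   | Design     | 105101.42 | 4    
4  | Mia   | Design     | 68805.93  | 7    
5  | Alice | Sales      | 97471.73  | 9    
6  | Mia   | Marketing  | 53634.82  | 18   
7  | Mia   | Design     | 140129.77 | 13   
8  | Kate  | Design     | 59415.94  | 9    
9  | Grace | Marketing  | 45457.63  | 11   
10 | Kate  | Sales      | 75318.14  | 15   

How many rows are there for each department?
SELECT department, COUNT(*) as count
FROM employees
GROUP BY department

Result:
  Design: 5
  Finance: 1
  Marketing: 2
  Sales: 2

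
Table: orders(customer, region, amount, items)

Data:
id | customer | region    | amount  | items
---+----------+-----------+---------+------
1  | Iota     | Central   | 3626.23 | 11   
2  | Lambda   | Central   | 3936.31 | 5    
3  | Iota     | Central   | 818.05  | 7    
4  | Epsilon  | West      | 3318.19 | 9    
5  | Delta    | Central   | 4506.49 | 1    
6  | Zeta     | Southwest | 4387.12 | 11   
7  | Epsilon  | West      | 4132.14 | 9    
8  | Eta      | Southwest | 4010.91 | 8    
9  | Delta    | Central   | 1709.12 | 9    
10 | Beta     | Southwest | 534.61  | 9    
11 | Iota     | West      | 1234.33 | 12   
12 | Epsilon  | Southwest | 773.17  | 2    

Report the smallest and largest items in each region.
SELECT region, MIN(items), MAX(items)
FROM orders
GROUP BY region

Result:
  Central: min=1, max=11
  Southwest: min=2, max=11
  West: min=9, max=12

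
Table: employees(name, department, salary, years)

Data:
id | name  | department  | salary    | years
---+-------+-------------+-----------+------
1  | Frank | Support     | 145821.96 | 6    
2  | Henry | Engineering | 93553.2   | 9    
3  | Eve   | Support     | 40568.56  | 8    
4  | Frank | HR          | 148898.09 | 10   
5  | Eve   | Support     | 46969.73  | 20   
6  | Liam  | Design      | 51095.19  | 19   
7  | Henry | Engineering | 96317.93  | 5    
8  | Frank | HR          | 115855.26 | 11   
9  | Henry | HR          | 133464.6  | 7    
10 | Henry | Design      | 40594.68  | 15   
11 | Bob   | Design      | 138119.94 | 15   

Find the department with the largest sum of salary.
SELECT department, SUM(salary) as val
FROM employees
GROUP BY department
ORDER BY val DESC
LIMIT 1

Result: HR with sum(salary) = 398217.95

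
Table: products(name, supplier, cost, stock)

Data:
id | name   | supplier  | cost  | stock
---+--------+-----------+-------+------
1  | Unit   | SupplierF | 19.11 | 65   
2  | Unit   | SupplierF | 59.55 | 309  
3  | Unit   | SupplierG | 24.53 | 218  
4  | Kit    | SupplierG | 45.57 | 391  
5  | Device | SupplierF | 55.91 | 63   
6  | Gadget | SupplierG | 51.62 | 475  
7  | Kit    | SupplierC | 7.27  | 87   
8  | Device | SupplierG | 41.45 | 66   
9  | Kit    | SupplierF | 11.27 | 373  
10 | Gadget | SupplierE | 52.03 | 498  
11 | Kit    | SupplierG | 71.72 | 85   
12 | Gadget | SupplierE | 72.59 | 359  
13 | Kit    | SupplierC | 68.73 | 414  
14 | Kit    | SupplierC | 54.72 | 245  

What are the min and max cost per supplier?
SELECT supplier, MIN(cost), MAX(cost)
FROM products
GROUP BY supplier

Result:
  SupplierC: min=7.27, max=68.73
  SupplierE: min=52.03, max=72.59
  SupplierF: min=11.27, max=59.55
  SupplierG: min=24.53, max=71.72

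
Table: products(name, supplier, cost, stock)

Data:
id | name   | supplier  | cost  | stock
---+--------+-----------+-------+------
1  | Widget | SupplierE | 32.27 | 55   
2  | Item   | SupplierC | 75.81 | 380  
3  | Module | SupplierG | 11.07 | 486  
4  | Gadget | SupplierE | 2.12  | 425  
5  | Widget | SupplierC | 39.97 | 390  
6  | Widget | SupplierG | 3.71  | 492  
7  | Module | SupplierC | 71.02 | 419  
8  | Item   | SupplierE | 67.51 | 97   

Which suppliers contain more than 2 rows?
SELECT supplier, COUNT(*) as cnt
FROM products
GROUP BY supplier
HAVING COUNT(*) > 2

Result:
  SupplierC: 3
  SupplierE: 3

Note: HAVING filters groups after aggregation, WHERE filters rows before.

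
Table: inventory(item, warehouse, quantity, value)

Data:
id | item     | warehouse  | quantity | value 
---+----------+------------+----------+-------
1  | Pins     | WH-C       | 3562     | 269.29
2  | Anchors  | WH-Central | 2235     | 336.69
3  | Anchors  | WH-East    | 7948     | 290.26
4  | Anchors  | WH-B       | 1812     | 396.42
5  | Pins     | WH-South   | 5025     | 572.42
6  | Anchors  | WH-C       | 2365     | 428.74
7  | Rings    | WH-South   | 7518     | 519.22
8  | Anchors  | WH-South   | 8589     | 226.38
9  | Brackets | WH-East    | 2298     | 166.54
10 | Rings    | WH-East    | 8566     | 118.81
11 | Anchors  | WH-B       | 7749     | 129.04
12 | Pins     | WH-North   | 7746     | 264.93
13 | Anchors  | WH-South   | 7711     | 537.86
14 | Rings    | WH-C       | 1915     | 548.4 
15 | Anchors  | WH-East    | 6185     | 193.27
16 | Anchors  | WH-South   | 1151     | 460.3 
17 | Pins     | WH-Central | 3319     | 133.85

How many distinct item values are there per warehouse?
SELECT warehouse, COUNT(DISTINCT item)
FROM inventory
GROUP BY warehouse

Result:
  WH-B: 1 distinct
  WH-C: 3 distinct
  WH-Central: 2 distinct
  WH-East: 3 distinct
  WH-North: 1 distinct
  WH-South: 3 distinct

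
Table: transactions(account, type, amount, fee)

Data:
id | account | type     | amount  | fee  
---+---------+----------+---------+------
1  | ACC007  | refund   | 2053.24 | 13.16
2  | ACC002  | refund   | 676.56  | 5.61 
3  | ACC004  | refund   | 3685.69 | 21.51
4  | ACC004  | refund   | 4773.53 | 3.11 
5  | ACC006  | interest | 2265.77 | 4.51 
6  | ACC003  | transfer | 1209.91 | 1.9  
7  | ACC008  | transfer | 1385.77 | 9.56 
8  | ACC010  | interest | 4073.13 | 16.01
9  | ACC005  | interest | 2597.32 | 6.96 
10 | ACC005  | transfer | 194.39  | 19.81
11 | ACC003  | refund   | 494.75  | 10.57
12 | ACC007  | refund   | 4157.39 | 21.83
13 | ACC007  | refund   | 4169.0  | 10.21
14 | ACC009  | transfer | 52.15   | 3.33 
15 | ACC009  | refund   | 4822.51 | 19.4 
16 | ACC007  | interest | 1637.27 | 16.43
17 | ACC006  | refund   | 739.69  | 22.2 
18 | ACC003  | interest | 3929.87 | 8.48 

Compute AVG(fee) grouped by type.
SELECT type, AVG(fee) as result
FROM transactions
GROUP BY type

Result:
  interest: 10.48
  refund: 14.18
  transfer: 8.65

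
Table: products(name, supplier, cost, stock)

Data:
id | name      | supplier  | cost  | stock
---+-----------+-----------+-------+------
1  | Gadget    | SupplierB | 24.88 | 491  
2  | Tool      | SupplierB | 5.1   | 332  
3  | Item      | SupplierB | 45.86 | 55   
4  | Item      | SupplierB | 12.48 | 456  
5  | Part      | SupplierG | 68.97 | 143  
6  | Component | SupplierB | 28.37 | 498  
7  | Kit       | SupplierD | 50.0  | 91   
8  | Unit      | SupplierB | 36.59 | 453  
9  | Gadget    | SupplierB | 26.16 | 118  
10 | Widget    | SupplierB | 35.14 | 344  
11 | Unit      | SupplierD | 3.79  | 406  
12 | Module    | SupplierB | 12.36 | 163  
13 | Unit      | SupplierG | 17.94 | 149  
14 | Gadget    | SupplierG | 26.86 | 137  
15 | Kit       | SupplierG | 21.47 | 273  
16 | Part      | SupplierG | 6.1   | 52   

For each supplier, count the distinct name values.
SELECT supplier, COUNT(DISTINCT name)
FROM products
GROUP BY supplier

Result:
  SupplierB: 7 distinct
  SupplierD: 2 distinct
  SupplierG: 4 distinct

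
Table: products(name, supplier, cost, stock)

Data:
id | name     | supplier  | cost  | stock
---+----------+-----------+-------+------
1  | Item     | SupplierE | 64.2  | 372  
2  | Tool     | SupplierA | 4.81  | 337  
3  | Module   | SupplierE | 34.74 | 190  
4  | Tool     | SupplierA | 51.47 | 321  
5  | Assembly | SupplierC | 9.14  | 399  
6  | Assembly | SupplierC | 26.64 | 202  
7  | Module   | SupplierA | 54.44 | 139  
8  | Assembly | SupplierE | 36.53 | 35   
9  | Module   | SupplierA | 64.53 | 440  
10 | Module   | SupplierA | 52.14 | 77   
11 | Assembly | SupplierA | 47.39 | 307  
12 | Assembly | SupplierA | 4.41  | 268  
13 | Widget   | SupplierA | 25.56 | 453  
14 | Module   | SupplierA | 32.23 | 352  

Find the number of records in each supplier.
SELECT supplier, COUNT(*) as count
FROM products
GROUP BY supplier

Result:
  SupplierA: 9
  SupplierC: 2
  SupplierE: 3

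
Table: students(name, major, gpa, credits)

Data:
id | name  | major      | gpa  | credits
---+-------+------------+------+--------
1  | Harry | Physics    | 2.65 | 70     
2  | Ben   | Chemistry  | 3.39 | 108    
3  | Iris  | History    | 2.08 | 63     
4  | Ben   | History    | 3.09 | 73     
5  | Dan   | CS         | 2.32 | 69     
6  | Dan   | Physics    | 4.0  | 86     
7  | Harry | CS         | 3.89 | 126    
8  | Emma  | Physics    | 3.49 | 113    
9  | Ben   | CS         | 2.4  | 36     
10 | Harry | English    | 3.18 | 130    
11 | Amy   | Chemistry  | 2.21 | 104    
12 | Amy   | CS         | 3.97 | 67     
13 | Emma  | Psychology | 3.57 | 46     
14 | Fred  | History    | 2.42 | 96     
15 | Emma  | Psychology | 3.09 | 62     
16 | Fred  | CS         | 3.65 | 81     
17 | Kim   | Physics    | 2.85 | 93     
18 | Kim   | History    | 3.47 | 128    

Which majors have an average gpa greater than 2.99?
SELECT major, AVG(gpa)
FROM students
GROUP BY major
HAVING AVG(gpa) > 2.99

Result:
  CS: avg=3.25
  English: avg=3.18
  Physics: avg=3.25
  Psychology: avg=3.33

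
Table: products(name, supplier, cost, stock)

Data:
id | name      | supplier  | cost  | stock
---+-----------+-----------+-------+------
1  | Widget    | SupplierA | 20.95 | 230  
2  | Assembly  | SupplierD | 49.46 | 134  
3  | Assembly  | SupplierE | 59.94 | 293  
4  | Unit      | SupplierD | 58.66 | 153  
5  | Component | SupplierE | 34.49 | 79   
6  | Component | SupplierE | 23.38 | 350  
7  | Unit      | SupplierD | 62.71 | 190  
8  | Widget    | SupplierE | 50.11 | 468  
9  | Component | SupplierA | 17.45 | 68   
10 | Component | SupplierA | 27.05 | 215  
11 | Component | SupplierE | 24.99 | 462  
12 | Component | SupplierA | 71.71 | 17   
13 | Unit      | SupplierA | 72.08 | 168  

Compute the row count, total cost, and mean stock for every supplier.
SELECT supplier,
       COUNT(*) as cnt,
       SUM(cost) as total_cost,
       AVG(stock) as avg_stock
FROM products
GROUP BY supplier

Result:
  SupplierA: 5 records, 209.24 total cost, 139.60 avg stock
  SupplierD: 3 records, 170.83 total cost, 159.00 avg stock
  SupplierE: 5 records, 192.91 total cost, 330.40 avg stock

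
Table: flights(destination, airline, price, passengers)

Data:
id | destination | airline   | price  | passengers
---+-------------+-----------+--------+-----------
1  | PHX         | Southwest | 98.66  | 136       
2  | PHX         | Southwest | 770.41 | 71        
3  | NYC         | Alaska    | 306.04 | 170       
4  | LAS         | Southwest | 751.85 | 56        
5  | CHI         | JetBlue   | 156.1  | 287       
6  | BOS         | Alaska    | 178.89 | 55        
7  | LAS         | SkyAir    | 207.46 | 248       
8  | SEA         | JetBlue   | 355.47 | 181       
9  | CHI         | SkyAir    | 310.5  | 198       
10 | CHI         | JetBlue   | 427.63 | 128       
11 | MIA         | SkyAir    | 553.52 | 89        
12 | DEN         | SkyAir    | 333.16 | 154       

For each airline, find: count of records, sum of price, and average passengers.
SELECT airline,
       COUNT(*) as cnt,
       SUM(price) as total_price,
       AVG(passengers) as avg_passengers
FROM flights
GROUP BY airline

Result:
  Alaska: 2 records, 484.93 total price, 112.50 avg passengers
  JetBlue: 3 records, 939.20 total price, 198.67 avg passengers
  SkyAir: 4 records, 1404.64 total price, 172.25 avg passengers
  Southwest: 3 records, 1620.92 total price, 87.67 avg passengers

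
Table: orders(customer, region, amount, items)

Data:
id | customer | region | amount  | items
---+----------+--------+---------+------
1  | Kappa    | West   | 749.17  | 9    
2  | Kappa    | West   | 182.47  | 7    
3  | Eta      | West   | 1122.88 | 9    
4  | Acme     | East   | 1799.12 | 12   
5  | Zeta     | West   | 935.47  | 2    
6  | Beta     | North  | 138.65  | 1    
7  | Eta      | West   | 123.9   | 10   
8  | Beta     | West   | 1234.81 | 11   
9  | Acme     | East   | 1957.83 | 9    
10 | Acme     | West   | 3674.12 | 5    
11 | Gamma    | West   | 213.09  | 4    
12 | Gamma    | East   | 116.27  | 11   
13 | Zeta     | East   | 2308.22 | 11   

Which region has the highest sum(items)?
SELECT region, SUM(items) as val
FROM orders
GROUP BY region
ORDER BY val DESC
LIMIT 1

Result: West with sum(items) = 57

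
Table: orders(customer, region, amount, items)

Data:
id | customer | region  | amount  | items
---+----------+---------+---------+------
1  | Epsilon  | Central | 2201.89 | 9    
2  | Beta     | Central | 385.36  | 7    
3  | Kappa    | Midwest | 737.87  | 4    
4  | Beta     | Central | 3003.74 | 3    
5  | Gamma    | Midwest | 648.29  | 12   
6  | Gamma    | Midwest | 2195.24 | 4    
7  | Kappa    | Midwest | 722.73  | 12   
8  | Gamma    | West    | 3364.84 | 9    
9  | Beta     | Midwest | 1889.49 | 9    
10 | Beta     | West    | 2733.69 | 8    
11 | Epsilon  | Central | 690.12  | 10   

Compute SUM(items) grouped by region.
SELECT region, SUM(items) as result
FROM orders
GROUP BY region

Result:
  Central: 29
  Midwest: 41
  West: 17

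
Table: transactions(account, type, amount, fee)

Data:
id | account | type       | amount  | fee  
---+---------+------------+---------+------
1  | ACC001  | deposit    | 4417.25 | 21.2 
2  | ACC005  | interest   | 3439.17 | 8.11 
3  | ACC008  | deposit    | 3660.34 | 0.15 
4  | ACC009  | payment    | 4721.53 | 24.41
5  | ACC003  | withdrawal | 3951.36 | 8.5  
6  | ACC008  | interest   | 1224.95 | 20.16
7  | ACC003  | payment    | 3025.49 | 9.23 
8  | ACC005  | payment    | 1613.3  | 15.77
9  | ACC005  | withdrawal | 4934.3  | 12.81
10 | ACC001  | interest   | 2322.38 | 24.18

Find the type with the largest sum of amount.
SELECT type, SUM(amount) as val
FROM transactions
GROUP BY type
ORDER BY val DESC
LIMIT 1

Result: payment with sum(amount) = 9360.32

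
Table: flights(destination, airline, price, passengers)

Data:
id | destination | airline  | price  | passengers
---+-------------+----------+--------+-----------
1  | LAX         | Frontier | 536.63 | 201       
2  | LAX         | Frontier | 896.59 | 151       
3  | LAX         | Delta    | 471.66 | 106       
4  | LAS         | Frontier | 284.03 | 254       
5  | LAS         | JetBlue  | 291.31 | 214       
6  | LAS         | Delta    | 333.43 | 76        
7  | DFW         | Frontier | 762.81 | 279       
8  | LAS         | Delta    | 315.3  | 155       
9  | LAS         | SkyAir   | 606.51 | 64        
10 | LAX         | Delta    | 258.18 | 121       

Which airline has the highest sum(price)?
SELECT airline, SUM(price) as val
FROM flights
GROUP BY airline
ORDER BY val DESC
LIMIT 1

Result: Frontier with sum(price) = 2480.06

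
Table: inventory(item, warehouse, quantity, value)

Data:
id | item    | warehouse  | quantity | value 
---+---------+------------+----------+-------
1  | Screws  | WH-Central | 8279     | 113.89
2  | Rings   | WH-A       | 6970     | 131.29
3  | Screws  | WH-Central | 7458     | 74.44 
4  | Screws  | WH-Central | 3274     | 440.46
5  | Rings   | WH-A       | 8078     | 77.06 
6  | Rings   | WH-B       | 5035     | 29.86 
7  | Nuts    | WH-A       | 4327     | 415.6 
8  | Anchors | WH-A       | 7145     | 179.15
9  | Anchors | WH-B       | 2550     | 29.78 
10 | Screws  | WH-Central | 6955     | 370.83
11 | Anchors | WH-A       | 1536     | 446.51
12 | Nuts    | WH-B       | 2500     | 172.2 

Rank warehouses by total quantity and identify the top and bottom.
SELECT warehouse, SUM(quantity)
FROM inventory
GROUP BY warehouse
ORDER BY SUM(quantity)

All groups:
  WH-B: 10085
  WH-Central: 25966
  WH-A: 28056

Highest: WH-A (28056)
Lowest: WH-B (10085)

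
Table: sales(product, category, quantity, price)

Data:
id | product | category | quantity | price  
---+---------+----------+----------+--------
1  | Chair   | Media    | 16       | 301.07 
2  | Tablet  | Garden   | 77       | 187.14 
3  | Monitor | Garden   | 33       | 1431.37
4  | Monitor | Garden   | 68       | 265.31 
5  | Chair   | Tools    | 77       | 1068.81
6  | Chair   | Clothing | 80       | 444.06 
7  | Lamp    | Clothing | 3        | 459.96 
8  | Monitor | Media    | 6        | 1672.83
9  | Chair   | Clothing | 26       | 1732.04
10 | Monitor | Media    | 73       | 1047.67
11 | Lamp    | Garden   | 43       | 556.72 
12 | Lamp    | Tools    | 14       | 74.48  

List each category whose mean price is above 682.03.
SELECT category, AVG(price)
FROM sales
GROUP BY category
HAVING AVG(price) > 682.03

Result:
  Clothing: avg=878.69
  Media: avg=1007.19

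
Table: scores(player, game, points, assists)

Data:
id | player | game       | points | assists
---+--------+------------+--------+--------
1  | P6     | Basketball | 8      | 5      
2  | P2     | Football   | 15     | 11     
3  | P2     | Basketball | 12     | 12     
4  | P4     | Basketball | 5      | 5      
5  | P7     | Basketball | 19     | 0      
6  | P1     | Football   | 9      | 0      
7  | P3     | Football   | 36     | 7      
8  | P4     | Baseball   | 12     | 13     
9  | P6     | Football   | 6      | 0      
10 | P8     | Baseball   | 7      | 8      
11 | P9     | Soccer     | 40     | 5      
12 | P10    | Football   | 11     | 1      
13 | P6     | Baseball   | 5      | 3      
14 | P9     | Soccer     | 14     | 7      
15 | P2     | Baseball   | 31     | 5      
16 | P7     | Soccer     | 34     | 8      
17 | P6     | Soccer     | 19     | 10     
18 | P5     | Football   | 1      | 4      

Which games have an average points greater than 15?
SELECT game, AVG(points)
FROM scores
GROUP BY game
HAVING AVG(points) > 15

Result:
  Soccer: avg=26.75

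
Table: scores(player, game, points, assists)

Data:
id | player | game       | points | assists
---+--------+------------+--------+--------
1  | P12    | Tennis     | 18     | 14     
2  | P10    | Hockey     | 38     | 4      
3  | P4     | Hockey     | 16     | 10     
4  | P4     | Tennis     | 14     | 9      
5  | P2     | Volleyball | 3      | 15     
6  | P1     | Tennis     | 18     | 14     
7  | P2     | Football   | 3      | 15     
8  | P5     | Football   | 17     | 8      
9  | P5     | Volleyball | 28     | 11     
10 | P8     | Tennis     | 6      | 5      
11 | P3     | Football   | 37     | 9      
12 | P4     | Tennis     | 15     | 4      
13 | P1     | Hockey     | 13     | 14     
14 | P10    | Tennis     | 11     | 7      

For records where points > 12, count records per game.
SELECT game, COUNT(*)
FROM scores
WHERE points > 12
GROUP BY game

Note: WHERE filters rows before grouping.

Result:
  Football: 2
  Hockey: 3
  Tennis: 4
  Volleyball: 1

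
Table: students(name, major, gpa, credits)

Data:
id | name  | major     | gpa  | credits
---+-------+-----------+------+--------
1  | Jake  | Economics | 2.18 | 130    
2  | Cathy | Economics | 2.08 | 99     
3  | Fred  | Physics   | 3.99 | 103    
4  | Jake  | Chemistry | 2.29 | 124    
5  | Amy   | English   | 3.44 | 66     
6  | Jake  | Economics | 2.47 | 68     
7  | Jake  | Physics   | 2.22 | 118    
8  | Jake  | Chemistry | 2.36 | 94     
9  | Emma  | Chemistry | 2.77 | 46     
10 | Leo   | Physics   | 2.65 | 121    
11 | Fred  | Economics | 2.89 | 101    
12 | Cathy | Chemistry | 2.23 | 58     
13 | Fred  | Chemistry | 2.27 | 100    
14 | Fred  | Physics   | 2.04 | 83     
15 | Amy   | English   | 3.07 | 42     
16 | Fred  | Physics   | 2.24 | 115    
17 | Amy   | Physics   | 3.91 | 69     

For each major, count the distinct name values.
SELECT major, COUNT(DISTINCT name)
FROM students
GROUP BY major

Result:
  Chemistry: 4 distinct
  Economics: 3 distinct
  English: 1 distinct
  Physics: 4 distinct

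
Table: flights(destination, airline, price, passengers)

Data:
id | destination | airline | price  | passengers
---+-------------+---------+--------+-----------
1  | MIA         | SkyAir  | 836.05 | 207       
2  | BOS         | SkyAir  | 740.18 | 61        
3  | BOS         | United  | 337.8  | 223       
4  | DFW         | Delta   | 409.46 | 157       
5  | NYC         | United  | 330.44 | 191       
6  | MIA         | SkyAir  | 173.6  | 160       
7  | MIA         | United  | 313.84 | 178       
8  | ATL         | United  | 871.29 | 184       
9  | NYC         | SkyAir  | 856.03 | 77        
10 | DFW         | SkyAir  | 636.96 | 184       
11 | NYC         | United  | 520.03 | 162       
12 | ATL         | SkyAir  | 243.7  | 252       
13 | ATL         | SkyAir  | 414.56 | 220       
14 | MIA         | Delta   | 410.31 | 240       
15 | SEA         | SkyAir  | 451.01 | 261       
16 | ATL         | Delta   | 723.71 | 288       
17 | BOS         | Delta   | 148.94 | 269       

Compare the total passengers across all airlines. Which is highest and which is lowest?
SELECT airline, SUM(passengers)
FROM flights
GROUP BY airline
ORDER BY SUM(passengers)

All groups:
  United: 938
  Delta: 954
  SkyAir: 1422

Highest: SkyAir (1422)
Lowest: United (938)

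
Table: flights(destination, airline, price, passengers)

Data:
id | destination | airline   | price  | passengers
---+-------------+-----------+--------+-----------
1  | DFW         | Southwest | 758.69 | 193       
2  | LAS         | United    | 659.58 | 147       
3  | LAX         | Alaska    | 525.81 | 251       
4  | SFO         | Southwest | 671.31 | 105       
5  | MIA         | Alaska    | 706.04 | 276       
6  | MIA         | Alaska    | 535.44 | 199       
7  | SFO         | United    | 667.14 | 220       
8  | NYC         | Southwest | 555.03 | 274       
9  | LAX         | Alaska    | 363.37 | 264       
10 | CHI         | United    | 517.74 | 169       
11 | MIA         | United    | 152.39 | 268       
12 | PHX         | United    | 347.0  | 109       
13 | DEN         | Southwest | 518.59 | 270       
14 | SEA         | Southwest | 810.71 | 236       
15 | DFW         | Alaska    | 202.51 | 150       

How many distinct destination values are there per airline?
SELECT airline, COUNT(DISTINCT destination)
FROM flights
GROUP BY airline

Result:
  Alaska: 3 distinct
  Southwest: 5 distinct
  United: 5 distinct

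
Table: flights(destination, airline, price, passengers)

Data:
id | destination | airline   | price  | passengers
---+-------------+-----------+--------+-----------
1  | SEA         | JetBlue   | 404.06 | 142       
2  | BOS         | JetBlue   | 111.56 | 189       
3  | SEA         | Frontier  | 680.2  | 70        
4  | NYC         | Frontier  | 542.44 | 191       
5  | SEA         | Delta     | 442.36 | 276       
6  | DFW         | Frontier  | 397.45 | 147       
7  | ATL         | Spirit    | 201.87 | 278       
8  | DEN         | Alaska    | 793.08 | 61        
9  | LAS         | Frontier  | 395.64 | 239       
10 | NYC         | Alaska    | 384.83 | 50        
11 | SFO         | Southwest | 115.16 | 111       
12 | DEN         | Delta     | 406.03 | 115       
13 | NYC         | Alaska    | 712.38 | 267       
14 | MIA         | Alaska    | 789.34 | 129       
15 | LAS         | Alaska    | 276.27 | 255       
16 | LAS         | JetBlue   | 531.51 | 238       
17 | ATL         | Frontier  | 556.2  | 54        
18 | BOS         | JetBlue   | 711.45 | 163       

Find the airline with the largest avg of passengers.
SELECT airline, AVG(passengers) as val
FROM flights
GROUP BY airline
ORDER BY val DESC
LIMIT 1

Result: Spirit with avg(passengers) = 278.00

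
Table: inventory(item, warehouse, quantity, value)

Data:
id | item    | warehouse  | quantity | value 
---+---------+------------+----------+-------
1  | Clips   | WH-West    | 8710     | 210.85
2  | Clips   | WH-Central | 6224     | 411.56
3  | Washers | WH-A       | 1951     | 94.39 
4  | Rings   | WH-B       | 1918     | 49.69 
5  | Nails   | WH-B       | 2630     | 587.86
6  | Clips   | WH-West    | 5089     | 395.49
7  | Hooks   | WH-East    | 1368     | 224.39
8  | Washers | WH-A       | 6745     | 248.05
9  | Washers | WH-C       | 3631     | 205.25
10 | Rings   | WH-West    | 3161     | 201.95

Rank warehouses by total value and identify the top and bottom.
SELECT warehouse, SUM(value)
FROM inventory
GROUP BY warehouse
ORDER BY SUM(value)

All groups:
  WH-C: 205.25
  WH-East: 224.39
  WH-A: 342.44
  WH-Central: 411.56
  WH-B: 637.55
  WH-West: 808.29

Highest: WH-West (808.29)
Lowest: WH-C (205.25)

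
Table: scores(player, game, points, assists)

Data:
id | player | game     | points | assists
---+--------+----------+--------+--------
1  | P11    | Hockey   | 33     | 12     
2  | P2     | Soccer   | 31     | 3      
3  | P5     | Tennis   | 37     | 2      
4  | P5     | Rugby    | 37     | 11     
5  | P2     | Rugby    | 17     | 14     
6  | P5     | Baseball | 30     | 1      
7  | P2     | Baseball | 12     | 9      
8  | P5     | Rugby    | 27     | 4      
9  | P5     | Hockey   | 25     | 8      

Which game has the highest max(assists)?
SELECT game, MAX(assists) as val
FROM scores
GROUP BY game
ORDER BY val DESC
LIMIT 1

Result: Rugby with max(assists) = 14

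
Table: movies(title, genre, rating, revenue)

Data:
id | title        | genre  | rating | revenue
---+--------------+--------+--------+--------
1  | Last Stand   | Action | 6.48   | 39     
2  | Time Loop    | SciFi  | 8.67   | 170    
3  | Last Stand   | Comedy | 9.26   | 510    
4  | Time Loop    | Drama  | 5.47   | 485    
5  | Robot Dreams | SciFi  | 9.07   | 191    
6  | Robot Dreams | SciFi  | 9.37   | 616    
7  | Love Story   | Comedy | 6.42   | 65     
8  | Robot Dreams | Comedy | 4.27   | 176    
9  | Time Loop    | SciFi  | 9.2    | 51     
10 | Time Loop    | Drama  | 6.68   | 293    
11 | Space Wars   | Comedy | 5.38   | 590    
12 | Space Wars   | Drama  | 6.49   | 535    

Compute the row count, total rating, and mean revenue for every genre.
SELECT genre,
       COUNT(*) as cnt,
       SUM(rating) as total_rating,
       AVG(revenue) as avg_revenue
FROM movies
GROUP BY genre

Result:
  Action: 1 records, 6.48 total rating, 39.00 avg revenue
  Comedy: 4 records, 25.33 total rating, 335.25 avg revenue
  Drama: 3 records, 18.64 total rating, 437.67 avg revenue
  SciFi: 4 records, 36.31 total rating, 257.00 avg revenue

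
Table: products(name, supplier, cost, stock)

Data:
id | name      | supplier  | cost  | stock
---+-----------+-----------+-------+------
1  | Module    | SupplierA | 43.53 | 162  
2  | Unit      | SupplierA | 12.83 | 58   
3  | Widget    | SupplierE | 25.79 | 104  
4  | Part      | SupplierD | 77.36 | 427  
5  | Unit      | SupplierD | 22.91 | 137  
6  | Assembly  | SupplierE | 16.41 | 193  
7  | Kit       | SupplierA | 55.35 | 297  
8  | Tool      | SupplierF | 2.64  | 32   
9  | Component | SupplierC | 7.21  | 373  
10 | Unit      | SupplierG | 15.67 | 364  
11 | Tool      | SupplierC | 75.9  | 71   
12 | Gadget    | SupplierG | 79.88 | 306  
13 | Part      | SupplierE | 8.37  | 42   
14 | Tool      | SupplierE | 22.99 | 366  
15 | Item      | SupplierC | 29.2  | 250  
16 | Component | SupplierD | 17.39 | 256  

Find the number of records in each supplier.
SELECT supplier, COUNT(*) as count
FROM products
GROUP BY supplier

Result:
  SupplierA: 3
  SupplierC: 3
  SupplierD: 3
  SupplierE: 4
  SupplierF: 1
  SupplierG: 2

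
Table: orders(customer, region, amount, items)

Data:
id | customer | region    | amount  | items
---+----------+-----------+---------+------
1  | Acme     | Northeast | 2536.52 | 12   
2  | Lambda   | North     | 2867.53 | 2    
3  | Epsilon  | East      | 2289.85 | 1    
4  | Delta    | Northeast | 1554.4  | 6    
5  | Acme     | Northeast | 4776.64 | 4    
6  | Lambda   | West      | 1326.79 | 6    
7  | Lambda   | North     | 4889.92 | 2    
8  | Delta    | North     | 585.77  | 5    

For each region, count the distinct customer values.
SELECT region, COUNT(DISTINCT customer)
FROM orders
GROUP BY region

Result:
  East: 1 distinct
  North: 2 distinct
  Northeast: 2 distinct
  West: 1 distinct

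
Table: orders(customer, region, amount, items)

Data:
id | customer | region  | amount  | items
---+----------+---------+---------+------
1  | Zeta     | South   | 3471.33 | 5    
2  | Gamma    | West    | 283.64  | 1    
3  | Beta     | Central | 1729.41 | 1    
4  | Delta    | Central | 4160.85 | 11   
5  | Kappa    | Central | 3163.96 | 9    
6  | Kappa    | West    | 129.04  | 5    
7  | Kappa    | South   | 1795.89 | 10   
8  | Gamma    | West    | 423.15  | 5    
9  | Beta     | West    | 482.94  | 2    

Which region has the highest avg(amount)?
SELECT region, AVG(amount) as val
FROM orders
GROUP BY region
ORDER BY val DESC
LIMIT 1

Result: Central with avg(amount) = 3018.07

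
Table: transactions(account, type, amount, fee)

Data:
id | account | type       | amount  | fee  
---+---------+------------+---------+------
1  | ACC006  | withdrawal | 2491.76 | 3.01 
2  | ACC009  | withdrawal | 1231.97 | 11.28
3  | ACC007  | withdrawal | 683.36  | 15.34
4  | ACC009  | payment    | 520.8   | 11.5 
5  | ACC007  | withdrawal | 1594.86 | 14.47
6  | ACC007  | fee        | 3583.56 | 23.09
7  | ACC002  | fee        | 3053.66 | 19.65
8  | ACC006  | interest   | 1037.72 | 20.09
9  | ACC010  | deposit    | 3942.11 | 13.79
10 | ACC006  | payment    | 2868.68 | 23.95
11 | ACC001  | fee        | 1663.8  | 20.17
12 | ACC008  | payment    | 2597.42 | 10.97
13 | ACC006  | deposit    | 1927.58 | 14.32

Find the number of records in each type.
SELECT type, COUNT(*) as count
FROM transactions
GROUP BY type

Result:
  deposit: 2
  fee: 3
  interest: 1
  payment: 3
  withdrawal: 4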